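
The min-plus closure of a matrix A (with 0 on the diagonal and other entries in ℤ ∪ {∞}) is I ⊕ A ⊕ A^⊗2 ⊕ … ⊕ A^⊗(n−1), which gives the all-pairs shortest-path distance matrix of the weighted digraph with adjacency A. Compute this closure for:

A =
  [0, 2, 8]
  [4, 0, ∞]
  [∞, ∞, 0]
Closure =
  [0, 2, 8]
  [4, 0, 12]
  [∞, ∞, 0]

This is the Floyd-Warshall all-pairs shortest-path computation. For each intermediate vertex k = 0, 1, …, 2, update dist[i][j] ← min(dist[i][j], dist[i][k] + dist[k][j]). The final matrix gives, for each (i, j), the minimum total weight of any directed path from i to j (possibly empty when i = j).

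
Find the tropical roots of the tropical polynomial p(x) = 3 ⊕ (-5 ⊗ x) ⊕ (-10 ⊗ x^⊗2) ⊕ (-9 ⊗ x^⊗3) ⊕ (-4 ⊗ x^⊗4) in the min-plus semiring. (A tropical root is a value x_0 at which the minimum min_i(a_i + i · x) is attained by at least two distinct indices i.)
Roots: {-5, -1, 5, 8}

Each tropical root is a break point of the lower envelope of the lines y = a_i + i · x (there are 5 lines, with slopes 0, 1, ..., 4). Only the lines that attain the minimum somewhere contribute to roots; other lines are dominated. Here the surviving (envelope) indices are i = 4, i = 3, i = 2, i = 1, i = 0.
Intersections between consecutive envelope lines give the roots: for adjacent envelope indices i < j the intersection is x = (a_i − a_j) / (j − i). Reading off the sorted break points: {-5, -1, 5, 8}.
Verification: at each break x_0, at least two indices attain the minimum of min_i(a_i + i · x_0).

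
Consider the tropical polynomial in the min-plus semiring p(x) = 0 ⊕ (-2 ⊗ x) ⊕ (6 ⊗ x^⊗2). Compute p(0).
p(0) = -2

A tropical monomial a ⊗ x^⊗i evaluates to a + i · x. Evaluating each term at x = 0:
  Term 0 contributes 0 + 0 · 0 = 0
  Term 1 contributes -2 + 1 · 0 = -2
  Term 2 contributes 6 + 2 · 0 = 6
p(0) = ⊕ of these = min[0, -2, 6] = -2.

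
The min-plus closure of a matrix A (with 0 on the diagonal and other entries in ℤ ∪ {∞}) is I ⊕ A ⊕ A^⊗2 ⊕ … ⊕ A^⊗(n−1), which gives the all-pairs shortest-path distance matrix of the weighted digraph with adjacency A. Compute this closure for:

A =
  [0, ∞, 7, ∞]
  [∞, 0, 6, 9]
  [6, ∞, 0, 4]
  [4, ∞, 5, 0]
Closure =
  [0, ∞, 7, 11]
  [12, 0, 6, 9]
  [6, ∞, 0, 4]
  [4, ∞, 5, 0]

This is the Floyd-Warshall all-pairs shortest-path computation. For each intermediate vertex k = 0, 1, …, 3, update dist[i][j] ← min(dist[i][j], dist[i][k] + dist[k][j]). The final matrix gives, for each (i, j), the minimum total weight of any directed path from i to j (possibly empty when i = j).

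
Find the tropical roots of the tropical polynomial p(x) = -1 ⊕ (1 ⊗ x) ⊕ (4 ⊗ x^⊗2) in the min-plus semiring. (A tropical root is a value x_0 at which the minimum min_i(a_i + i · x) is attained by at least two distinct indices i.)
Roots: {-3, -2}

Each tropical root is a break point of the lower envelope of the lines y = a_i + i · x (there are 3 lines, with slopes 0, 1, ..., 2). Only the lines that attain the minimum somewhere contribute to roots; other lines are dominated. Here the surviving (envelope) indices are i = 2, i = 1, i = 0.
Intersections between consecutive envelope lines give the roots: for adjacent envelope indices i < j the intersection is x = (a_i − a_j) / (j − i). Reading off the sorted break points: {-3, -2}.
Verification: at each break x_0, at least two indices attain the minimum of min_i(a_i + i · x_0).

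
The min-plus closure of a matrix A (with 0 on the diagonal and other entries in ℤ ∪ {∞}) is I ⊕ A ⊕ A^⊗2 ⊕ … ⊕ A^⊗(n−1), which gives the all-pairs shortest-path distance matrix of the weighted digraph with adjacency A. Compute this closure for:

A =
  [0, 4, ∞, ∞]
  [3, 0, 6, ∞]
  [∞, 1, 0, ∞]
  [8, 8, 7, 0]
Closure =
  [0, 4, 10, ∞]
  [3, 0, 6, ∞]
  [4, 1, 0, ∞]
  [8, 8, 7, 0]

This is the Floyd-Warshall all-pairs shortest-path computation. For each intermediate vertex k = 0, 1, …, 3, update dist[i][j] ← min(dist[i][j], dist[i][k] + dist[k][j]). The final matrix gives, for each (i, j), the minimum total weight of any directed path from i to j (possibly empty when i = j).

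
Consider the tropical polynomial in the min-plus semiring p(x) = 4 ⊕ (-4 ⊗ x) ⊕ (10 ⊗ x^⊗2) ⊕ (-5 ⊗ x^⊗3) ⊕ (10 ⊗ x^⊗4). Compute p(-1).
p(-1) = -8

A tropical monomial a ⊗ x^⊗i evaluates to a + i · x. Evaluating each term at x = -1:
  Term 0 contributes 4 + 0 · -1 = 4
  Term 1 contributes -4 + 1 · -1 = -5
  Term 2 contributes 10 + 2 · -1 = 8
  Term 3 contributes -5 + 3 · -1 = -8
  Term 4 contributes 10 + 4 · -1 = 6
p(-1) = ⊕ of these = min[4, -5, 8, -8, 6] = -8.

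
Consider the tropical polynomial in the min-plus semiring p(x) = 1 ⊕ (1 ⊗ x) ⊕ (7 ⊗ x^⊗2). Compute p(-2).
p(-2) = -1

A tropical monomial a ⊗ x^⊗i evaluates to a + i · x. Evaluating each term at x = -2:
  Term 0 contributes 1 + 0 · -2 = 1
  Term 1 contributes 1 + 1 · -2 = -1
  Term 2 contributes 7 + 2 · -2 = 3
p(-2) = ⊕ of these = min[1, -1, 3] = -1.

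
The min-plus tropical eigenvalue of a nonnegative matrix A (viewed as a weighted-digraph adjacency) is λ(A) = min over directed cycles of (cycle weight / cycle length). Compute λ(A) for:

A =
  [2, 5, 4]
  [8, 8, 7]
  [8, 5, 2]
λ(A) = 2

Enumerate directed cycles and compute their means (weight / length). Sample:
  cycle 0 → 0: weight = 2, length = 1, mean = 2/1 ≈ 2.000
  cycle 1 → 1: weight = 8, length = 1, mean = 8/1 ≈ 8.000
  cycle 2 → 2: weight = 2, length = 1, mean = 2/1 ≈ 2.000
  cycle 0 → 1 → 0: weight = 13, length = 2, mean = 13/2 ≈ 6.500
  cycle 0 → 2 → 0: weight = 12, length = 2, mean = 12/2 ≈ 6.000
  cycle 1 → 0 → 1: weight = 13, length = 2, mean = 13/2 ≈ 6.500
Minimum mean = 2.000, attained e.g. along the cycle 0 → 0 with weight 2 and length 1. So λ(A) = 2/1 = 2.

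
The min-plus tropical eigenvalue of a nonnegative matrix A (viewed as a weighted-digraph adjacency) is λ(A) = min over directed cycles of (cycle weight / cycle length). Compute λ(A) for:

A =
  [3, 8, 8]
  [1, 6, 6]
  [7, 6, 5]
λ(A) = 3

Enumerate directed cycles and compute their means (weight / length). Sample:
  cycle 0 → 0: weight = 3, length = 1, mean = 3/1 ≈ 3.000
  cycle 1 → 1: weight = 6, length = 1, mean = 6/1 ≈ 6.000
  cycle 2 → 2: weight = 5, length = 1, mean = 5/1 ≈ 5.000
  cycle 0 → 1 → 0: weight = 9, length = 2, mean = 9/2 ≈ 4.500
  cycle 0 → 2 → 0: weight = 15, length = 2, mean = 15/2 ≈ 7.500
  cycle 1 → 0 → 1: weight = 9, length = 2, mean = 9/2 ≈ 4.500
Minimum mean = 3.000, attained e.g. along the cycle 0 → 0 with weight 3 and length 1. So λ(A) = 3/1 = 3.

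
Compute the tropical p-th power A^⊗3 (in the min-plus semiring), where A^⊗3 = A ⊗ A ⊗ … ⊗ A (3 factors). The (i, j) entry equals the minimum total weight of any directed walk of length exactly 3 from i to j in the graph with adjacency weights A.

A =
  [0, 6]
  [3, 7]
A^⊗3 =
  [0, 6]
  [3, 9]

Each entry (A^⊗3)_ij equals the minimum over all length-3 walks i = v_0 → v_1 → … → v_3 = j of Σ_t A[v_t][v_{t+1}]. For example, for (i, j) = (0, 1) we minimise over 4 possible intermediate vertex sequences; the minimum is 6, attained along the walk 0 → 0 → 0 → 1.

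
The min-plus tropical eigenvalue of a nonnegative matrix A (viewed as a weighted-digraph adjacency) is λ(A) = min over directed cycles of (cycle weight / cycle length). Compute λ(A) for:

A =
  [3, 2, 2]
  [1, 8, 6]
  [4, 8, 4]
λ(A) = 3/2

Enumerate directed cycles and compute their means (weight / length). Sample:
  cycle 0 → 0: weight = 3, length = 1, mean = 3/1 ≈ 3.000
  cycle 1 → 1: weight = 8, length = 1, mean = 8/1 ≈ 8.000
  cycle 2 → 2: weight = 4, length = 1, mean = 4/1 ≈ 4.000
  cycle 0 → 1 → 0: weight = 3, length = 2, mean = 3/2 ≈ 1.500
  cycle 0 → 2 → 0: weight = 6, length = 2, mean = 6/2 ≈ 3.000
  cycle 1 → 0 → 1: weight = 3, length = 2, mean = 3/2 ≈ 1.500
Minimum mean = 1.500, attained e.g. along the cycle 0 → 1 → 0 with weight 3 and length 2. So λ(A) = 3/2 = 3/2.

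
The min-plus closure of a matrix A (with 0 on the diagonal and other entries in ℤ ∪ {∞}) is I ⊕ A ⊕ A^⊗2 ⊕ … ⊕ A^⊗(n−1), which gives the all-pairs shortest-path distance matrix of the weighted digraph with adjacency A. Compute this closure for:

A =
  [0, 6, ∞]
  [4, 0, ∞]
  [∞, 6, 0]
Closure =
  [0, 6, ∞]
  [4, 0, ∞]
  [10, 6, 0]

This is the Floyd-Warshall all-pairs shortest-path computation. For each intermediate vertex k = 0, 1, …, 2, update dist[i][j] ← min(dist[i][j], dist[i][k] + dist[k][j]). The final matrix gives, for each (i, j), the minimum total weight of any directed path from i to j (possibly empty when i = j).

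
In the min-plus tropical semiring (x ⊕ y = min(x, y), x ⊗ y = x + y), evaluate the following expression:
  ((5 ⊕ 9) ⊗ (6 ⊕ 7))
((5 ⊕ 9) ⊗ (6 ⊕ 7)) = 11

Expand innermost to outermost. Recall ⊕ takes the minimum of its arguments and ⊗ takes their sum. Working out the expression ((5 ⊕ 9) ⊗ (6 ⊕ 7)) gives 11.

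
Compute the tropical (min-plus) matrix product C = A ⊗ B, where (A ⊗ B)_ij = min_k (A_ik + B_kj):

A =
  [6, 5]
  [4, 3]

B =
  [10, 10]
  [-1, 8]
A ⊗ B =
  [4, 13]
  [2, 11]

Apply the min-plus product entry-by-entry:
  C[0][0] = min over k of (A[0][0] + B[0][0] = 6 + 10 = 16, A[0][1] + B[1][0] = 5 + -1 = 4) = 4 (attained at k = 1)
  C[0][1] = min over k of (A[0][0] + B[0][1] = 6 + 10 = 16, A[0][1] + B[1][1] = 5 + 8 = 13) = 13 (attained at k = 1)
  C[1][0] = min over k of (A[1][0] + B[0][0] = 4 + 10 = 14, A[1][1] + B[1][0] = 3 + -1 = 2) = 2 (attained at k = 1)
  C[1][1] = min over k of (A[1][0] + B[0][1] = 4 + 10 = 14, A[1][1] + B[1][1] = 3 + 8 = 11) = 11 (attained at k = 1)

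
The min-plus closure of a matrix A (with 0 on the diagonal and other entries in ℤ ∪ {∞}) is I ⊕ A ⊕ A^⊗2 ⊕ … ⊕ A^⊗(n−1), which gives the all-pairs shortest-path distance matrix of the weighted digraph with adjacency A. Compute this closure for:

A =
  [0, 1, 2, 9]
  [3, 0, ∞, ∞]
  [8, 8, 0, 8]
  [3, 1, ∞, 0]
Closure =
  [0, 1, 2, 9]
  [3, 0, 5, 12]
  [8, 8, 0, 8]
  [3, 1, 5, 0]

This is the Floyd-Warshall all-pairs shortest-path computation. For each intermediate vertex k = 0, 1, …, 3, update dist[i][j] ← min(dist[i][j], dist[i][k] + dist[k][j]). The final matrix gives, for each (i, j), the minimum total weight of any directed path from i to j (possibly empty when i = j).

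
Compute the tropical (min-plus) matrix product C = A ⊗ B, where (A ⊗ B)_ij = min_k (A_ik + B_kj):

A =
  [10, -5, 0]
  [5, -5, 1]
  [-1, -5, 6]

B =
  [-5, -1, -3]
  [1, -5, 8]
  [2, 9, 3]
A ⊗ B =
  [-4, -10, 3]
  [-4, -10, 2]
  [-6, -10, -4]

Apply the min-plus product entry-by-entry:
  C[0][0] = min over k of (A[0][0] + B[0][0] = 10 + -5 = 5, A[0][1] + B[1][0] = -5 + 1 = -4, A[0][2] + B[2][0] = 0 + 2 = 2) = -4 (attained at k = 1)
  C[0][1] = min over k of (A[0][0] + B[0][1] = 10 + -1 = 9, A[0][1] + B[1][1] = -5 + -5 = -10, A[0][2] + B[2][1] = 0 + 9 = 9) = -10 (attained at k = 1)
  C[0][2] = min over k of (A[0][0] + B[0][2] = 10 + -3 = 7, A[0][1] + B[1][2] = -5 + 8 = 3, A[0][2] + B[2][2] = 0 + 3 = 3) = 3 (attained at k = 1)
  C[1][0] = min over k of (A[1][0] + B[0][0] = 5 + -5 = 0, A[1][1] + B[1][0] = -5 + 1 = -4, A[1][2] + B[2][0] = 1 + 2 = 3) = -4 (attained at k = 1)
  C[1][1] = min over k of (A[1][0] + B[0][1] = 5 + -1 = 4, A[1][1] + B[1][1] = -5 + -5 = -10, A[1][2] + B[2][1] = 1 + 9 = 10) = -10 (attained at k = 1)
  C[1][2] = min over k of (A[1][0] + B[0][2] = 5 + -3 = 2, A[1][1] + B[1][2] = -5 + 8 = 3, A[1][2] + B[2][2] = 1 + 3 = 4) = 2 (attained at k = 0)
  C[2][0] = min over k of (A[2][0] + B[0][0] = -1 + -5 = -6, A[2][1] + B[1][0] = -5 + 1 = -4, A[2][2] + B[2][0] = 6 + 2 = 8) = -6 (attained at k = 0)
  C[2][1] = min over k of (A[2][0] + B[0][1] = -1 + -1 = -2, A[2][1] + B[1][1] = -5 + -5 = -10, A[2][2] + B[2][1] = 6 + 9 = 15) = -10 (attained at k = 1)
  C[2][2] = min over k of (A[2][0] + B[0][2] = -1 + -3 = -4, A[2][1] + B[1][2] = -5 + 8 = 3, A[2][2] + B[2][2] = 6 + 3 = 9) = -4 (attained at k = 0)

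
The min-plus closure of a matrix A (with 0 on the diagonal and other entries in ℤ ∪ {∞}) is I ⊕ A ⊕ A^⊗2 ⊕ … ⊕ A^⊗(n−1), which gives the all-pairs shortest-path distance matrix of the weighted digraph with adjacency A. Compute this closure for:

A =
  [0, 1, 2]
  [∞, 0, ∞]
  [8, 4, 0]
Closure =
  [0, 1, 2]
  [∞, 0, ∞]
  [8, 4, 0]

This is the Floyd-Warshall all-pairs shortest-path computation. For each intermediate vertex k = 0, 1, …, 2, update dist[i][j] ← min(dist[i][j], dist[i][k] + dist[k][j]). The final matrix gives, for each (i, j), the minimum total weight of any directed path from i to j (possibly empty when i = j).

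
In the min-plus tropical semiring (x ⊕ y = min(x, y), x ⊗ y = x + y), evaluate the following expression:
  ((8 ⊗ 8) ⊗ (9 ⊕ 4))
((8 ⊗ 8) ⊗ (9 ⊕ 4)) = 20

Expand innermost to outermost. Recall ⊕ takes the minimum of its arguments and ⊗ takes their sum. Working out the expression ((8 ⊗ 8) ⊗ (9 ⊕ 4)) gives 20.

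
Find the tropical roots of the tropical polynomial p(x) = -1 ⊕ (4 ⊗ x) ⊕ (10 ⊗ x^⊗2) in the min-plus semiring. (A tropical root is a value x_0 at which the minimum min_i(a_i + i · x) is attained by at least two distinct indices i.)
Roots: {-6, -5}

Each tropical root is a break point of the lower envelope of the lines y = a_i + i · x (there are 3 lines, with slopes 0, 1, ..., 2). Only the lines that attain the minimum somewhere contribute to roots; other lines are dominated. Here the surviving (envelope) indices are i = 2, i = 1, i = 0.
Intersections between consecutive envelope lines give the roots: for adjacent envelope indices i < j the intersection is x = (a_i − a_j) / (j − i). Reading off the sorted break points: {-6, -5}.
Verification: at each break x_0, at least two indices attain the minimum of min_i(a_i + i · x_0).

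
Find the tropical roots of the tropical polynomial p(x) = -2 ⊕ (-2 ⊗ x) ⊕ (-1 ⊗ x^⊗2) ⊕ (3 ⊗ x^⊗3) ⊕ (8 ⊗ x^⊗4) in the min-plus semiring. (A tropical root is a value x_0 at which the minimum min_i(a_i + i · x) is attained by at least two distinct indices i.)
Roots: {-5, -4, -1, 0}

Each tropical root is a break point of the lower envelope of the lines y = a_i + i · x (there are 5 lines, with slopes 0, 1, ..., 4). Only the lines that attain the minimum somewhere contribute to roots; other lines are dominated. Here the surviving (envelope) indices are i = 4, i = 3, i = 2, i = 1, i = 0.
Intersections between consecutive envelope lines give the roots: for adjacent envelope indices i < j the intersection is x = (a_i − a_j) / (j − i). Reading off the sorted break points: {-5, -4, -1, 0}.
Verification: at each break x_0, at least two indices attain the minimum of min_i(a_i + i · x_0).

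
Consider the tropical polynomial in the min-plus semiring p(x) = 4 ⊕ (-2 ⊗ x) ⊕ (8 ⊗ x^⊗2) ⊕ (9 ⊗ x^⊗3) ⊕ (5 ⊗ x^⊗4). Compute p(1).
p(1) = -1

A tropical monomial a ⊗ x^⊗i evaluates to a + i · x. Evaluating each term at x = 1:
  Term 0 contributes 4 + 0 · 1 = 4
  Term 1 contributes -2 + 1 · 1 = -1
  Term 2 contributes 8 + 2 · 1 = 10
  Term 3 contributes 9 + 3 · 1 = 12
  Term 4 contributes 5 + 4 · 1 = 9
p(1) = ⊕ of these = min[4, -1, 10, 12, 9] = -1.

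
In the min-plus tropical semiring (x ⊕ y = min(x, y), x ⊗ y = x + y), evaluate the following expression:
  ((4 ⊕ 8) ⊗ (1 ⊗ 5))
((4 ⊕ 8) ⊗ (1 ⊗ 5)) = 10

Expand innermost to outermost. Recall ⊕ takes the minimum of its arguments and ⊗ takes their sum. Working out the expression ((4 ⊕ 8) ⊗ (1 ⊗ 5)) gives 10.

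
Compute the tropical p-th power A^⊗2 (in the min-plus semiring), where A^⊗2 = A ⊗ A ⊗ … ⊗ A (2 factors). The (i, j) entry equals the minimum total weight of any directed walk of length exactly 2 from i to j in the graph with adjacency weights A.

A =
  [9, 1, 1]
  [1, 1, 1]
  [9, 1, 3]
A^⊗2 =
  [2, 2, 2]
  [2, 2, 2]
  [2, 2, 2]

Each entry (A^⊗2)_ij equals the minimum over all length-2 walks i = v_0 → v_1 → … → v_2 = j of Σ_t A[v_t][v_{t+1}]. For example, for (i, j) = (0, 2) we minimise over 3 possible intermediate vertex sequences; the minimum is 2, attained along the walk 0 → 1 → 2.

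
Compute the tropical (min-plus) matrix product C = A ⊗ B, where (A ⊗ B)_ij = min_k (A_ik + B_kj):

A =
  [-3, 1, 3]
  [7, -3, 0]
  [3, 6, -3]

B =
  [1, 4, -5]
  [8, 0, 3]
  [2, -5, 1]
A ⊗ B =
  [-2, -2, -8]
  [2, -5, 0]
  [-1, -8, -2]

Apply the min-plus product entry-by-entry:
  C[0][0] = min over k of (A[0][0] + B[0][0] = -3 + 1 = -2, A[0][1] + B[1][0] = 1 + 8 = 9, A[0][2] + B[2][0] = 3 + 2 = 5) = -2 (attained at k = 0)
  C[0][1] = min over k of (A[0][0] + B[0][1] = -3 + 4 = 1, A[0][1] + B[1][1] = 1 + 0 = 1, A[0][2] + B[2][1] = 3 + -5 = -2) = -2 (attained at k = 2)
  C[0][2] = min over k of (A[0][0] + B[0][2] = -3 + -5 = -8, A[0][1] + B[1][2] = 1 + 3 = 4, A[0][2] + B[2][2] = 3 + 1 = 4) = -8 (attained at k = 0)
  C[1][0] = min over k of (A[1][0] + B[0][0] = 7 + 1 = 8, A[1][1] + B[1][0] = -3 + 8 = 5, A[1][2] + B[2][0] = 0 + 2 = 2) = 2 (attained at k = 2)
  C[1][1] = min over k of (A[1][0] + B[0][1] = 7 + 4 = 11, A[1][1] + B[1][1] = -3 + 0 = -3, A[1][2] + B[2][1] = 0 + -5 = -5) = -5 (attained at k = 2)
  C[1][2] = min over k of (A[1][0] + B[0][2] = 7 + -5 = 2, A[1][1] + B[1][2] = -3 + 3 = 0, A[1][2] + B[2][2] = 0 + 1 = 1) = 0 (attained at k = 1)
  C[2][0] = min over k of (A[2][0] + B[0][0] = 3 + 1 = 4, A[2][1] + B[1][0] = 6 + 8 = 14, A[2][2] + B[2][0] = -3 + 2 = -1) = -1 (attained at k = 2)
  C[2][1] = min over k of (A[2][0] + B[0][1] = 3 + 4 = 7, A[2][1] + B[1][1] = 6 + 0 = 6, A[2][2] + B[2][1] = -3 + -5 = -8) = -8 (attained at k = 2)
  C[2][2] = min over k of (A[2][0] + B[0][2] = 3 + -5 = -2, A[2][1] + B[1][2] = 6 + 3 = 9, A[2][2] + B[2][2] = -3 + 1 = -2) = -2 (attained at k = 0)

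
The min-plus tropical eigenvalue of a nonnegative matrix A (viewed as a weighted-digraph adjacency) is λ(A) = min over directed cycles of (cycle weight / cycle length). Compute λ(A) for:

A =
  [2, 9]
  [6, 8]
λ(A) = 2

Enumerate directed cycles and compute their means (weight / length). Sample:
  cycle 0 → 0: weight = 2, length = 1, mean = 2/1 ≈ 2.000
  cycle 1 → 1: weight = 8, length = 1, mean = 8/1 ≈ 8.000
  cycle 0 → 1 → 0: weight = 15, length = 2, mean = 15/2 ≈ 7.500
  cycle 1 → 0 → 1: weight = 15, length = 2, mean = 15/2 ≈ 7.500
Minimum mean = 2.000, attained e.g. along the cycle 0 → 0 with weight 2 and length 1. So λ(A) = 2/1 = 2.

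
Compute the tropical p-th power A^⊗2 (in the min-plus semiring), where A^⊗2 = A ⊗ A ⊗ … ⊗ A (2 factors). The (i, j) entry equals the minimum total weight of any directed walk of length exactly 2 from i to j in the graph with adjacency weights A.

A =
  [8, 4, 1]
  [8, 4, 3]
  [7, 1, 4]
A^⊗2 =
  [8, 2, 5]
  [10, 4, 7]
  [9, 5, 4]

Each entry (A^⊗2)_ij equals the minimum over all length-2 walks i = v_0 → v_1 → … → v_2 = j of Σ_t A[v_t][v_{t+1}]. For example, for (i, j) = (0, 2) we minimise over 3 possible intermediate vertex sequences; the minimum is 5, attained along the walk 0 → 2 → 2.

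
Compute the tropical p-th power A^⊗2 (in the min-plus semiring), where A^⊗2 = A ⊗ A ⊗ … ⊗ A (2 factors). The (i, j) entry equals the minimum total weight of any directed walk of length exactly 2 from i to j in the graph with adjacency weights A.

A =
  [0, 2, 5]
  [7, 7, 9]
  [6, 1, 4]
A^⊗2 =
  [0, 2, 5]
  [7, 9, 12]
  [6, 5, 8]

Each entry (A^⊗2)_ij equals the minimum over all length-2 walks i = v_0 → v_1 → … → v_2 = j of Σ_t A[v_t][v_{t+1}]. For example, for (i, j) = (0, 2) we minimise over 3 possible intermediate vertex sequences; the minimum is 5, attained along the walk 0 → 0 → 2.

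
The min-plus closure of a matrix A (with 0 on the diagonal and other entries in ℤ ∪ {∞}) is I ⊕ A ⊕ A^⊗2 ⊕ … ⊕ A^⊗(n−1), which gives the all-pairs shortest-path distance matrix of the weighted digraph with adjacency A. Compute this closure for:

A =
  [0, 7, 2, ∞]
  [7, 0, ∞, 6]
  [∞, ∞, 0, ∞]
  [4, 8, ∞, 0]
Closure =
  [0, 7, 2, 13]
  [7, 0, 9, 6]
  [∞, ∞, 0, ∞]
  [4, 8, 6, 0]

This is the Floyd-Warshall all-pairs shortest-path computation. For each intermediate vertex k = 0, 1, …, 3, update dist[i][j] ← min(dist[i][j], dist[i][k] + dist[k][j]). The final matrix gives, for each (i, j), the minimum total weight of any directed path from i to j (possibly empty when i = j).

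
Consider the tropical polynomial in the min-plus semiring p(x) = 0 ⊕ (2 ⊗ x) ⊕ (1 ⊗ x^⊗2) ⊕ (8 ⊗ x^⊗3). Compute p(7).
p(7) = 0

A tropical monomial a ⊗ x^⊗i evaluates to a + i · x. Evaluating each term at x = 7:
  Term 0 contributes 0 + 0 · 7 = 0
  Term 1 contributes 2 + 1 · 7 = 9
  Term 2 contributes 1 + 2 · 7 = 15
  Term 3 contributes 8 + 3 · 7 = 29
p(7) = ⊕ of these = min[0, 9, 15, 29] = 0.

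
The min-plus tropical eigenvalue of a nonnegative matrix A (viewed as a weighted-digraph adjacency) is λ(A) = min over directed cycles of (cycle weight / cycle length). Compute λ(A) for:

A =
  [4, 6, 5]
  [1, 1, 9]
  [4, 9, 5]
λ(A) = 1

Enumerate directed cycles and compute their means (weight / length). Sample:
  cycle 0 → 0: weight = 4, length = 1, mean = 4/1 ≈ 4.000
  cycle 1 → 1: weight = 1, length = 1, mean = 1/1 ≈ 1.000
  cycle 2 → 2: weight = 5, length = 1, mean = 5/1 ≈ 5.000
  cycle 0 → 1 → 0: weight = 7, length = 2, mean = 7/2 ≈ 3.500
  cycle 0 → 2 → 0: weight = 9, length = 2, mean = 9/2 ≈ 4.500
  cycle 1 → 0 → 1: weight = 7, length = 2, mean = 7/2 ≈ 3.500
Minimum mean = 1.000, attained e.g. along the cycle 1 → 1 with weight 1 and length 1. So λ(A) = 1/1 = 1.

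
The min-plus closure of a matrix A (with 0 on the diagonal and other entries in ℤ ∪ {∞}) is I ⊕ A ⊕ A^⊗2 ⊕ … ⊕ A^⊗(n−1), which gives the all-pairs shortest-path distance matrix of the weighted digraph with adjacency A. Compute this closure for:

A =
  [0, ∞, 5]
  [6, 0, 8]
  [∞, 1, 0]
Closure =
  [0, 6, 5]
  [6, 0, 8]
  [7, 1, 0]

This is the Floyd-Warshall all-pairs shortest-path computation. For each intermediate vertex k = 0, 1, …, 2, update dist[i][j] ← min(dist[i][j], dist[i][k] + dist[k][j]). The final matrix gives, for each (i, j), the minimum total weight of any directed path from i to j (possibly empty when i = j).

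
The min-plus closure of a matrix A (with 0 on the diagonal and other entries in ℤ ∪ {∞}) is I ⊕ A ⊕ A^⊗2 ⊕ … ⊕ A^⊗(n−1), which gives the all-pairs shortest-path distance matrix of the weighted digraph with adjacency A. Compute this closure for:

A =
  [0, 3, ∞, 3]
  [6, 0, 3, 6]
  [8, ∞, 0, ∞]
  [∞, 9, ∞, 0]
Closure =
  [0, 3, 6, 3]
  [6, 0, 3, 6]
  [8, 11, 0, 11]
  [15, 9, 12, 0]

This is the Floyd-Warshall all-pairs shortest-path computation. For each intermediate vertex k = 0, 1, …, 3, update dist[i][j] ← min(dist[i][j], dist[i][k] + dist[k][j]). The final matrix gives, for each (i, j), the minimum total weight of any directed path from i to j (possibly empty when i = j).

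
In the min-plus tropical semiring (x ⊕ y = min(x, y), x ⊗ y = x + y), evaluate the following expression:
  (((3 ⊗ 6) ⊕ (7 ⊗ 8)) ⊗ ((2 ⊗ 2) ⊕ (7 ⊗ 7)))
(((3 ⊗ 6) ⊕ (7 ⊗ 8)) ⊗ ((2 ⊗ 2) ⊕ (7 ⊗ 7))) = 13

Expand innermost to outermost. Recall ⊕ takes the minimum of its arguments and ⊗ takes their sum. Working out the expression (((3 ⊗ 6) ⊕ (7 ⊗ 8)) ⊗ ((2 ⊗ 2) ⊕ (7 ⊗ 7))) gives 13.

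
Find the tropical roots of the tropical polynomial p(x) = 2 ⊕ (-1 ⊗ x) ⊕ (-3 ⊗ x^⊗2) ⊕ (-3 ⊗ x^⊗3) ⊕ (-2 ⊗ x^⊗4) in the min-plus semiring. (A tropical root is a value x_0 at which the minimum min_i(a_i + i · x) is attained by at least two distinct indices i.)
Roots: {-1, 0, 2, 3}

Each tropical root is a break point of the lower envelope of the lines y = a_i + i · x (there are 5 lines, with slopes 0, 1, ..., 4). Only the lines that attain the minimum somewhere contribute to roots; other lines are dominated. Here the surviving (envelope) indices are i = 4, i = 3, i = 2, i = 1, i = 0.
Intersections between consecutive envelope lines give the roots: for adjacent envelope indices i < j the intersection is x = (a_i − a_j) / (j − i). Reading off the sorted break points: {-1, 0, 2, 3}.
Verification: at each break x_0, at least two indices attain the minimum of min_i(a_i + i · x_0).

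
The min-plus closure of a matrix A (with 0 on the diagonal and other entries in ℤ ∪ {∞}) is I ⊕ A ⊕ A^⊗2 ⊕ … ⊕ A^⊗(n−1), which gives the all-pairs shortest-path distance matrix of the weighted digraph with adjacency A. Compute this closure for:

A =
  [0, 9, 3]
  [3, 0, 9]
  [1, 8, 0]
Closure =
  [0, 9, 3]
  [3, 0, 6]
  [1, 8, 0]

This is the Floyd-Warshall all-pairs shortest-path computation. For each intermediate vertex k = 0, 1, …, 2, update dist[i][j] ← min(dist[i][j], dist[i][k] + dist[k][j]). The final matrix gives, for each (i, j), the minimum total weight of any directed path from i to j (possibly empty when i = j).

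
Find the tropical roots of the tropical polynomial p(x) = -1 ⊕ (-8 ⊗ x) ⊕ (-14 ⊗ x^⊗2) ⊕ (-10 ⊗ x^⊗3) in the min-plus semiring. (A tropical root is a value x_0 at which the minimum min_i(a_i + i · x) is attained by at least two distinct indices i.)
Roots: {-4, 6, 7}

Each tropical root is a break point of the lower envelope of the lines y = a_i + i · x (there are 4 lines, with slopes 0, 1, ..., 3). Only the lines that attain the minimum somewhere contribute to roots; other lines are dominated. Here the surviving (envelope) indices are i = 3, i = 2, i = 1, i = 0.
Intersections between consecutive envelope lines give the roots: for adjacent envelope indices i < j the intersection is x = (a_i − a_j) / (j − i). Reading off the sorted break points: {-4, 6, 7}.
Verification: at each break x_0, at least two indices attain the minimum of min_i(a_i + i · x_0).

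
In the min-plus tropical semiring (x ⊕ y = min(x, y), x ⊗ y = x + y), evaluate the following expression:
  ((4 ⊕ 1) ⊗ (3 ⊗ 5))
((4 ⊕ 1) ⊗ (3 ⊗ 5)) = 9

Expand innermost to outermost. Recall ⊕ takes the minimum of its arguments and ⊗ takes their sum. Working out the expression ((4 ⊕ 1) ⊗ (3 ⊗ 5)) gives 9.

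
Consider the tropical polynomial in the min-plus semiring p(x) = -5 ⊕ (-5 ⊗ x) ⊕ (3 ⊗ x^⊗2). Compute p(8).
p(8) = -5

A tropical monomial a ⊗ x^⊗i evaluates to a + i · x. Evaluating each term at x = 8:
  Term 0 contributes -5 + 0 · 8 = -5
  Term 1 contributes -5 + 1 · 8 = 3
  Term 2 contributes 3 + 2 · 8 = 19
p(8) = ⊕ of these = min[-5, 3, 19] = -5.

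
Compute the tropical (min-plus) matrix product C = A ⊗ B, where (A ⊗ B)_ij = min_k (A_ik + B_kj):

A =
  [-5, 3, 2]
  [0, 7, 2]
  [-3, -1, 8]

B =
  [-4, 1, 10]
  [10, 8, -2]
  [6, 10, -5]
A ⊗ B =
  [-9, -4, -3]
  [-4, 1, -3]
  [-7, -2, -3]

Apply the min-plus product entry-by-entry:
  C[0][0] = min over k of (A[0][0] + B[0][0] = -5 + -4 = -9, A[0][1] + B[1][0] = 3 + 10 = 13, A[0][2] + B[2][0] = 2 + 6 = 8) = -9 (attained at k = 0)
  C[0][1] = min over k of (A[0][0] + B[0][1] = -5 + 1 = -4, A[0][1] + B[1][1] = 3 + 8 = 11, A[0][2] + B[2][1] = 2 + 10 = 12) = -4 (attained at k = 0)
  C[0][2] = min over k of (A[0][0] + B[0][2] = -5 + 10 = 5, A[0][1] + B[1][2] = 3 + -2 = 1, A[0][2] + B[2][2] = 2 + -5 = -3) = -3 (attained at k = 2)
  C[1][0] = min over k of (A[1][0] + B[0][0] = 0 + -4 = -4, A[1][1] + B[1][0] = 7 + 10 = 17, A[1][2] + B[2][0] = 2 + 6 = 8) = -4 (attained at k = 0)
  C[1][1] = min over k of (A[1][0] + B[0][1] = 0 + 1 = 1, A[1][1] + B[1][1] = 7 + 8 = 15, A[1][2] + B[2][1] = 2 + 10 = 12) = 1 (attained at k = 0)
  C[1][2] = min over k of (A[1][0] + B[0][2] = 0 + 10 = 10, A[1][1] + B[1][2] = 7 + -2 = 5, A[1][2] + B[2][2] = 2 + -5 = -3) = -3 (attained at k = 2)
  C[2][0] = min over k of (A[2][0] + B[0][0] = -3 + -4 = -7, A[2][1] + B[1][0] = -1 + 10 = 9, A[2][2] + B[2][0] = 8 + 6 = 14) = -7 (attained at k = 0)
  C[2][1] = min over k of (A[2][0] + B[0][1] = -3 + 1 = -2, A[2][1] + B[1][1] = -1 + 8 = 7, A[2][2] + B[2][1] = 8 + 10 = 18) = -2 (attained at k = 0)
  C[2][2] = min over k of (A[2][0] + B[0][2] = -3 + 10 = 7, A[2][1] + B[1][2] = -1 + -2 = -3, A[2][2] + B[2][2] = 8 + -5 = 3) = -3 (attained at k = 1)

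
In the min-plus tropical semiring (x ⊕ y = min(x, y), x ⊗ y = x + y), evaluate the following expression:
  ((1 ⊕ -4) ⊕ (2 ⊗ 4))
((1 ⊕ -4) ⊕ (2 ⊗ 4)) = -4

Expand innermost to outermost. Recall ⊕ takes the minimum of its arguments and ⊗ takes their sum. Working out the expression ((1 ⊕ -4) ⊕ (2 ⊗ 4)) gives -4.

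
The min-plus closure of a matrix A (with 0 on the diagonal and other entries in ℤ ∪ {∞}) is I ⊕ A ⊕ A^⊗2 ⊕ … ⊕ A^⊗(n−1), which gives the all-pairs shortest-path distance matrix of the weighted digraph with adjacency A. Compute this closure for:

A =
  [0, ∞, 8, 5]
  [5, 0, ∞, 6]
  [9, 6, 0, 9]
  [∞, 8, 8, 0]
Closure =
  [0, 13, 8, 5]
  [5, 0, 13, 6]
  [9, 6, 0, 9]
  [13, 8, 8, 0]

This is the Floyd-Warshall all-pairs shortest-path computation. For each intermediate vertex k = 0, 1, …, 3, update dist[i][j] ← min(dist[i][j], dist[i][k] + dist[k][j]). The final matrix gives, for each (i, j), the minimum total weight of any directed path from i to j (possibly empty when i = j).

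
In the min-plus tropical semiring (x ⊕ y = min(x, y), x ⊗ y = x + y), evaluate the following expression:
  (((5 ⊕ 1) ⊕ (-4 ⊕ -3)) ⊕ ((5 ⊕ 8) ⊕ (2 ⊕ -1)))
(((5 ⊕ 1) ⊕ (-4 ⊕ -3)) ⊕ ((5 ⊕ 8) ⊕ (2 ⊕ -1))) = -4

Expand innermost to outermost. Recall ⊕ takes the minimum of its arguments and ⊗ takes their sum. Working out the expression (((5 ⊕ 1) ⊕ (-4 ⊕ -3)) ⊕ ((5 ⊕ 8) ⊕ (2 ⊕ -1))) gives -4.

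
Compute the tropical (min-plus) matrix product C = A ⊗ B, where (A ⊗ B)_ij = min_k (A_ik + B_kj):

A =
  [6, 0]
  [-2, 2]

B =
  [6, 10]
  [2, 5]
A ⊗ B =
  [2, 5]
  [4, 7]

Apply the min-plus product entry-by-entry:
  C[0][0] = min over k of (A[0][0] + B[0][0] = 6 + 6 = 12, A[0][1] + B[1][0] = 0 + 2 = 2) = 2 (attained at k = 1)
  C[0][1] = min over k of (A[0][0] + B[0][1] = 6 + 10 = 16, A[0][1] + B[1][1] = 0 + 5 = 5) = 5 (attained at k = 1)
  C[1][0] = min over k of (A[1][0] + B[0][0] = -2 + 6 = 4, A[1][1] + B[1][0] = 2 + 2 = 4) = 4 (attained at k = 0)
  C[1][1] = min over k of (A[1][0] + B[0][1] = -2 + 10 = 8, A[1][1] + B[1][1] = 2 + 5 = 7) = 7 (attained at k = 1)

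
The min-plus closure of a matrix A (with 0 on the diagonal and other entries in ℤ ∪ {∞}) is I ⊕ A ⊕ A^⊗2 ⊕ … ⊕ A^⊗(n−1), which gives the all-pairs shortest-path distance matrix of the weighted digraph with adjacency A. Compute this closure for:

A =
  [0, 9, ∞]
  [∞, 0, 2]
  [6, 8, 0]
Closure =
  [0, 9, 11]
  [8, 0, 2]
  [6, 8, 0]

This is the Floyd-Warshall all-pairs shortest-path computation. For each intermediate vertex k = 0, 1, …, 2, update dist[i][j] ← min(dist[i][j], dist[i][k] + dist[k][j]). The final matrix gives, for each (i, j), the minimum total weight of any directed path from i to j (possibly empty when i = j).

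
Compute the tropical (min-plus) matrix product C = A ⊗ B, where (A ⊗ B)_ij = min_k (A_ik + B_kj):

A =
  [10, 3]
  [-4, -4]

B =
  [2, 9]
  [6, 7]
A ⊗ B =
  [9, 10]
  [-2, 3]

Apply the min-plus product entry-by-entry:
  C[0][0] = min over k of (A[0][0] + B[0][0] = 10 + 2 = 12, A[0][1] + B[1][0] = 3 + 6 = 9) = 9 (attained at k = 1)
  C[0][1] = min over k of (A[0][0] + B[0][1] = 10 + 9 = 19, A[0][1] + B[1][1] = 3 + 7 = 10) = 10 (attained at k = 1)
  C[1][0] = min over k of (A[1][0] + B[0][0] = -4 + 2 = -2, A[1][1] + B[1][0] = -4 + 6 = 2) = -2 (attained at k = 0)
  C[1][1] = min over k of (A[1][0] + B[0][1] = -4 + 9 = 5, A[1][1] + B[1][1] = -4 + 7 = 3) = 3 (attained at k = 1)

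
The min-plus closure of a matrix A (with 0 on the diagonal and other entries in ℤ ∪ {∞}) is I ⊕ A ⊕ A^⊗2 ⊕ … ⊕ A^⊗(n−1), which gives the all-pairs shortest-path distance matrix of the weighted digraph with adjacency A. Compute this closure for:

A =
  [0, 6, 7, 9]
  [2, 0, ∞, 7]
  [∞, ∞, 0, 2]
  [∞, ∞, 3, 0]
Closure =
  [0, 6, 7, 9]
  [2, 0, 9, 7]
  [∞, ∞, 0, 2]
  [∞, ∞, 3, 0]

This is the Floyd-Warshall all-pairs shortest-path computation. For each intermediate vertex k = 0, 1, …, 3, update dist[i][j] ← min(dist[i][j], dist[i][k] + dist[k][j]). The final matrix gives, for each (i, j), the minimum total weight of any directed path from i to j (possibly empty when i = j).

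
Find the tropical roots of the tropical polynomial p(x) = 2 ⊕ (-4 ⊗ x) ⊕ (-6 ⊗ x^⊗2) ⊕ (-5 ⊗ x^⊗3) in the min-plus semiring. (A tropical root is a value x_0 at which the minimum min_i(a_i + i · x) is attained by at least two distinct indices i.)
Roots: {-1, 2, 6}

Each tropical root is a break point of the lower envelope of the lines y = a_i + i · x (there are 4 lines, with slopes 0, 1, ..., 3). Only the lines that attain the minimum somewhere contribute to roots; other lines are dominated. Here the surviving (envelope) indices are i = 3, i = 2, i = 1, i = 0.
Intersections between consecutive envelope lines give the roots: for adjacent envelope indices i < j the intersection is x = (a_i − a_j) / (j − i). Reading off the sorted break points: {-1, 2, 6}.
Verification: at each break x_0, at least two indices attain the minimum of min_i(a_i + i · x_0).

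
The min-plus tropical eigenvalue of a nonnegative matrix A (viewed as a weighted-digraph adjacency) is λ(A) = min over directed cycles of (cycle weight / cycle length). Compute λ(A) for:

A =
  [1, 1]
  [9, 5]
λ(A) = 1

Enumerate directed cycles and compute their means (weight / length). Sample:
  cycle 0 → 0: weight = 1, length = 1, mean = 1/1 ≈ 1.000
  cycle 1 → 1: weight = 5, length = 1, mean = 5/1 ≈ 5.000
  cycle 0 → 1 → 0: weight = 10, length = 2, mean = 10/2 ≈ 5.000
  cycle 1 → 0 → 1: weight = 10, length = 2, mean = 10/2 ≈ 5.000
Minimum mean = 1.000, attained e.g. along the cycle 0 → 0 with weight 1 and length 1. So λ(A) = 1/1 = 1.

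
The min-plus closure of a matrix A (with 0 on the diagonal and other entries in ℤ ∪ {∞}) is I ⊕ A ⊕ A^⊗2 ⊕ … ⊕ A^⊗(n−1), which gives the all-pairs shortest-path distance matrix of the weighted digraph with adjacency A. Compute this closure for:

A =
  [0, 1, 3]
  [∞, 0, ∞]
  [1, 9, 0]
Closure =
  [0, 1, 3]
  [∞, 0, ∞]
  [1, 2, 0]

This is the Floyd-Warshall all-pairs shortest-path computation. For each intermediate vertex k = 0, 1, …, 2, update dist[i][j] ← min(dist[i][j], dist[i][k] + dist[k][j]). The final matrix gives, for each (i, j), the minimum total weight of any directed path from i to j (possibly empty when i = j).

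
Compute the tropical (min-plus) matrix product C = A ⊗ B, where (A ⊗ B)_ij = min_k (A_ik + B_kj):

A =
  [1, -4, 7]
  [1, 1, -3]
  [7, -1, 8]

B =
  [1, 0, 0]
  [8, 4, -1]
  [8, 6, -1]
A ⊗ B =
  [2, 0, -5]
  [2, 1, -4]
  [7, 3, -2]

Apply the min-plus product entry-by-entry:
  C[0][0] = min over k of (A[0][0] + B[0][0] = 1 + 1 = 2, A[0][1] + B[1][0] = -4 + 8 = 4, A[0][2] + B[2][0] = 7 + 8 = 15) = 2 (attained at k = 0)
  C[0][1] = min over k of (A[0][0] + B[0][1] = 1 + 0 = 1, A[0][1] + B[1][1] = -4 + 4 = 0, A[0][2] + B[2][1] = 7 + 6 = 13) = 0 (attained at k = 1)
  C[0][2] = min over k of (A[0][0] + B[0][2] = 1 + 0 = 1, A[0][1] + B[1][2] = -4 + -1 = -5, A[0][2] + B[2][2] = 7 + -1 = 6) = -5 (attained at k = 1)
  C[1][0] = min over k of (A[1][0] + B[0][0] = 1 + 1 = 2, A[1][1] + B[1][0] = 1 + 8 = 9, A[1][2] + B[2][0] = -3 + 8 = 5) = 2 (attained at k = 0)
  C[1][1] = min over k of (A[1][0] + B[0][1] = 1 + 0 = 1, A[1][1] + B[1][1] = 1 + 4 = 5, A[1][2] + B[2][1] = -3 + 6 = 3) = 1 (attained at k = 0)
  C[1][2] = min over k of (A[1][0] + B[0][2] = 1 + 0 = 1, A[1][1] + B[1][2] = 1 + -1 = 0, A[1][2] + B[2][2] = -3 + -1 = -4) = -4 (attained at k = 2)
  C[2][0] = min over k of (A[2][0] + B[0][0] = 7 + 1 = 8, A[2][1] + B[1][0] = -1 + 8 = 7, A[2][2] + B[2][0] = 8 + 8 = 16) = 7 (attained at k = 1)
  C[2][1] = min over k of (A[2][0] + B[0][1] = 7 + 0 = 7, A[2][1] + B[1][1] = -1 + 4 = 3, A[2][2] + B[2][1] = 8 + 6 = 14) = 3 (attained at k = 1)
  C[2][2] = min over k of (A[2][0] + B[0][2] = 7 + 0 = 7, A[2][1] + B[1][2] = -1 + -1 = -2, A[2][2] + B[2][2] = 8 + -1 = 7) = -2 (attained at k = 1)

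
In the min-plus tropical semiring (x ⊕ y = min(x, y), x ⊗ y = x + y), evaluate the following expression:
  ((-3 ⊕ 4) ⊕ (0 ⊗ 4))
((-3 ⊕ 4) ⊕ (0 ⊗ 4)) = -3

Expand innermost to outermost. Recall ⊕ takes the minimum of its arguments and ⊗ takes their sum. Working out the expression ((-3 ⊕ 4) ⊕ (0 ⊗ 4)) gives -3.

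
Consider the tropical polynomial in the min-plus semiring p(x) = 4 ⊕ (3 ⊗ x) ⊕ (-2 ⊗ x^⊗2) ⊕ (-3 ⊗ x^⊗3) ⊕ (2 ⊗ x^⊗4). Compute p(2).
p(2) = 2

A tropical monomial a ⊗ x^⊗i evaluates to a + i · x. Evaluating each term at x = 2:
  Term 0 contributes 4 + 0 · 2 = 4
  Term 1 contributes 3 + 1 · 2 = 5
  Term 2 contributes -2 + 2 · 2 = 2
  Term 3 contributes -3 + 3 · 2 = 3
  Term 4 contributes 2 + 4 · 2 = 10
p(2) = ⊕ of these = min[4, 5, 2, 3, 10] = 2.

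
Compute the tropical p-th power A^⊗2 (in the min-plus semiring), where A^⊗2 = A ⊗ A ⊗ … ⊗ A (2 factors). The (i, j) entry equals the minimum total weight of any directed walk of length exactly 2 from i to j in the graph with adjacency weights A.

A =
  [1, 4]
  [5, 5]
A^⊗2 =
  [2, 5]
  [6, 9]

Each entry (A^⊗2)_ij equals the minimum over all length-2 walks i = v_0 → v_1 → … → v_2 = j of Σ_t A[v_t][v_{t+1}]. For example, for (i, j) = (0, 1) we minimise over 2 possible intermediate vertex sequences; the minimum is 5, attained along the walk 0 → 0 → 1.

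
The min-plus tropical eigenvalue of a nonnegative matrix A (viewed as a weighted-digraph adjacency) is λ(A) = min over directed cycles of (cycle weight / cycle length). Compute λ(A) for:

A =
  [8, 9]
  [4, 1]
λ(A) = 1

Enumerate directed cycles and compute their means (weight / length). Sample:
  cycle 0 → 0: weight = 8, length = 1, mean = 8/1 ≈ 8.000
  cycle 1 → 1: weight = 1, length = 1, mean = 1/1 ≈ 1.000
  cycle 0 → 1 → 0: weight = 13, length = 2, mean = 13/2 ≈ 6.500
  cycle 1 → 0 → 1: weight = 13, length = 2, mean = 13/2 ≈ 6.500
Minimum mean = 1.000, attained e.g. along the cycle 1 → 1 with weight 1 and length 1. So λ(A) = 1/1 = 1.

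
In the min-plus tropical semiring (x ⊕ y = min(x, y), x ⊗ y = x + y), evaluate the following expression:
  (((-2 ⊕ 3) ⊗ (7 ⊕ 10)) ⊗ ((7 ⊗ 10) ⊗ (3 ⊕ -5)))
(((-2 ⊕ 3) ⊗ (7 ⊕ 10)) ⊗ ((7 ⊗ 10) ⊗ (3 ⊕ -5))) = 17

Expand innermost to outermost. Recall ⊕ takes the minimum of its arguments and ⊗ takes their sum. Working out the expression (((-2 ⊕ 3) ⊗ (7 ⊕ 10)) ⊗ ((7 ⊗ 10) ⊗ (3 ⊕ -5))) gives 17.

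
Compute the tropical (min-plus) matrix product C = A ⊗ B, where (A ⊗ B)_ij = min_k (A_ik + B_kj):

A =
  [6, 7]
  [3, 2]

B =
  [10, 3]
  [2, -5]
A ⊗ B =
  [9, 2]
  [4, -3]

Apply the min-plus product entry-by-entry:
  C[0][0] = min over k of (A[0][0] + B[0][0] = 6 + 10 = 16, A[0][1] + B[1][0] = 7 + 2 = 9) = 9 (attained at k = 1)
  C[0][1] = min over k of (A[0][0] + B[0][1] = 6 + 3 = 9, A[0][1] + B[1][1] = 7 + -5 = 2) = 2 (attained at k = 1)
  C[1][0] = min over k of (A[1][0] + B[0][0] = 3 + 10 = 13, A[1][1] + B[1][0] = 2 + 2 = 4) = 4 (attained at k = 1)
  C[1][1] = min over k of (A[1][0] + B[0][1] = 3 + 3 = 6, A[1][1] + B[1][1] = 2 + -5 = -3) = -3 (attained at k = 1)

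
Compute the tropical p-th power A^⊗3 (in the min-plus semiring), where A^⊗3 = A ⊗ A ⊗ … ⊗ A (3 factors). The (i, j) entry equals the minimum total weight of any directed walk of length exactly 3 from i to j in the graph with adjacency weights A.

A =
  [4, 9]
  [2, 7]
A^⊗3 =
  [12, 17]
  [10, 15]

Each entry (A^⊗3)_ij equals the minimum over all length-3 walks i = v_0 → v_1 → … → v_3 = j of Σ_t A[v_t][v_{t+1}]. For example, for (i, j) = (0, 1) we minimise over 4 possible intermediate vertex sequences; the minimum is 17, attained along the walk 0 → 0 → 0 → 1.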